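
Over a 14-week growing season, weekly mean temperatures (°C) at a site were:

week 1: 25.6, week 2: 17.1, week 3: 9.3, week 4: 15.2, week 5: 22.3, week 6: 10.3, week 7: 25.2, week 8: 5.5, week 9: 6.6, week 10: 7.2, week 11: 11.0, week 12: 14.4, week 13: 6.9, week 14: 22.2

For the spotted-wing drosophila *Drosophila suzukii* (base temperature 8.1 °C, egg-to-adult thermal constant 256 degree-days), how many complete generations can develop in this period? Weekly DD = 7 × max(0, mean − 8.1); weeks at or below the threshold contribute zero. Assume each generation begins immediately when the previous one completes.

Weekly DD (7 × max(0, T̄ − 8.1)): 122.5, 63.0, 8.4, 49.7, 99.4, 15.4, 119.7, 0.0, 0.0, 0.0, 20.3, 44.1, 0.0, 98.7.
Season total = 641.2 DD.
Complete generations = ⌊641.2 / 256⌋ = 2.

2 generations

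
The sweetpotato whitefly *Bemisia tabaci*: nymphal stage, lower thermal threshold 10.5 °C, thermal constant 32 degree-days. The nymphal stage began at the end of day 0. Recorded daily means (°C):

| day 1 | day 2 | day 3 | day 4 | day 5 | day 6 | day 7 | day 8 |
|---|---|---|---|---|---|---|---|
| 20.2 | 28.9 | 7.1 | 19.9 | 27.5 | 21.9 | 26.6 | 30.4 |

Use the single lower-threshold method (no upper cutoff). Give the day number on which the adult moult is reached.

day 4

Daily DD above 10.5 °C: 9.7, 18.4, 0.0, 9.4, 17.0, 11.4, 16.1, 19.9.
Cumulative: 9.7, 28.1, 28.1, 37.5, 54.5, 65.9, 82.0, 101.9.
The total first reaches 32 DD on day 4.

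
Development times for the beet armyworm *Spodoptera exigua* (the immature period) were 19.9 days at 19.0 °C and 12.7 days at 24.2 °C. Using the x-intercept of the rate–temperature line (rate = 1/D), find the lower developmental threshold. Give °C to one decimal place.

9.8 °C

Linear rate model ⇒ the product D·(T − T_b) is constant across temperatures.
19.9·(19.0 − T_b) = 12.7·(24.2 − T_b)
T_b = (19.9·19.0 − 12.7·24.2) / (19.9 − 12.7) = 70.76 / 7.2 = 9.828 °C ≈ 9.8 °C.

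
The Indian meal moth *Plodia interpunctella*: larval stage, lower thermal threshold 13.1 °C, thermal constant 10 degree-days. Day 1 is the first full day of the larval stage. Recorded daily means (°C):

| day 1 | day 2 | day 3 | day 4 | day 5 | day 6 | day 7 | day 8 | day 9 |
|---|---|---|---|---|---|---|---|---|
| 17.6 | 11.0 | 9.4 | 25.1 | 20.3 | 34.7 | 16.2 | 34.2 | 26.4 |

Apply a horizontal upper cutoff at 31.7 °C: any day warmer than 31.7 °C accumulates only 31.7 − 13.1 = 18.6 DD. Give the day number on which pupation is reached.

Daily DD above 13.1 °C (capped at 18.6): 4.5, 0.0, 0.0, 12.0, 7.2, 18.6, 3.1, 18.6, 13.3.
Cumulative: 4.5, 4.5, 4.5, 16.5, 23.7, 42.3, 45.4, 64.0, 77.3.
The total first reaches 10 DD on day 4.

day 4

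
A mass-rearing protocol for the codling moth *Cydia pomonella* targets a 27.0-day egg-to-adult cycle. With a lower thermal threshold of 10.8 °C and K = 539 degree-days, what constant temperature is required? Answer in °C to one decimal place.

Required daily accumulation = 539 / 27.0 = 19.963 DD/day.
T = T_base + 19.963 = 10.8 + 19.963 = 30.763 ≈ 30.8 °C.

30.8 °C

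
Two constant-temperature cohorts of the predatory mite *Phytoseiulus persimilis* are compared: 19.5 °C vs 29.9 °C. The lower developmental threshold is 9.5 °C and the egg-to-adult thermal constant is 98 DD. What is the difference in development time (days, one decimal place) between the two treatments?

At 19.5 °C: 98 / (19.5 − 9.5) = 98 / 10.0 = 9.800 d.
At 29.9 °C: 98 / (29.9 − 9.5) = 98 / 20.4 = 4.804 d.
Difference = |9.800 − 4.804| = 4.996 ≈ 5.0 days.

5.0 days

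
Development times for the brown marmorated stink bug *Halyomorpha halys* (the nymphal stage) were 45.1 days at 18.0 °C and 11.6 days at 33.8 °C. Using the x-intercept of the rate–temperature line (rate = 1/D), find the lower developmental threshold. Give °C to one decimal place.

12.5 °C

Equal thermal constants: D₁(T₁ − T_b) = D₂(T₂ − T_b).
45.1·(18.0 − T_b) = 11.6·(33.8 − T_b)
T_b = (45.1·18.0 − 11.6·33.8) / (45.1 − 11.6) = 419.72 / 33.5 = 12.529 °C ≈ 12.5 °C.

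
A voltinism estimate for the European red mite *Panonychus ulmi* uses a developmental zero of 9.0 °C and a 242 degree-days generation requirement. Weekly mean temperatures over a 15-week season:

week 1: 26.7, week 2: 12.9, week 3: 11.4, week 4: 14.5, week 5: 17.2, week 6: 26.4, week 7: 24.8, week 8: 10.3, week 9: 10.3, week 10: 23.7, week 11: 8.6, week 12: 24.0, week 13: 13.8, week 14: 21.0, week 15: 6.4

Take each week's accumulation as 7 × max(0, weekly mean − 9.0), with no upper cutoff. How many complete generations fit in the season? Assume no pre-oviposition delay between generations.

Weekly DD (7 × max(0, T̄ − 9.0)): 123.9, 27.3, 16.8, 38.5, 57.4, 121.8, 110.6, 9.1, 9.1, 102.9, 0.0, 105.0, 33.6, 84.0, 0.0.
Season total = 840.0 DD.
Complete generations = ⌊840.0 / 242⌋ = 3.

3 generations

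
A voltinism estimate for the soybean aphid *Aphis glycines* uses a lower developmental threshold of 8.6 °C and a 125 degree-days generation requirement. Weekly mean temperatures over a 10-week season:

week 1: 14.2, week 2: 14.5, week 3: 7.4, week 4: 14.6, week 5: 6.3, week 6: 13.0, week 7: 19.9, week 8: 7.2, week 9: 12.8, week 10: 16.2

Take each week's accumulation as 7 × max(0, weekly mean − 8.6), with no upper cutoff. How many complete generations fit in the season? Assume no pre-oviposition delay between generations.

Weekly DD (7 × max(0, T̄ − 8.6)): 39.2, 41.3, 0.0, 42.0, 0.0, 30.8, 79.1, 0.0, 29.4, 53.2.
Season total = 315.0 DD.
Complete generations = ⌊315.0 / 125⌋ = 2.

2 generations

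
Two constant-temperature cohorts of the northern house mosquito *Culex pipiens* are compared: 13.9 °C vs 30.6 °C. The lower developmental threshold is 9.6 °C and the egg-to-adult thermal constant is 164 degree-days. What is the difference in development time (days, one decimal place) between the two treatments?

At 13.9 °C: 164 / (13.9 − 9.6) = 164 / 4.3 = 38.140 d.
At 30.6 °C: 164 / (30.6 − 9.6) = 164 / 21.0 = 7.810 d.
Difference = |38.140 − 7.810| = 30.330 ≈ 30.3 days.

30.3 days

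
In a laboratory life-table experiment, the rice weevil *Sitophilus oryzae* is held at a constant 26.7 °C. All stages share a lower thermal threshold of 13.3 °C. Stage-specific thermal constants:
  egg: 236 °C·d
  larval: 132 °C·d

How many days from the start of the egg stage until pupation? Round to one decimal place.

27.5 days

Daily accumulation at 26.7 °C = 26.7 − 13.3 = 13.4 DD/day.
Total K = 236 + 132 = 368 DD.
Total duration = 368 / 13.4 = 27.463 ≈ 27.5 days.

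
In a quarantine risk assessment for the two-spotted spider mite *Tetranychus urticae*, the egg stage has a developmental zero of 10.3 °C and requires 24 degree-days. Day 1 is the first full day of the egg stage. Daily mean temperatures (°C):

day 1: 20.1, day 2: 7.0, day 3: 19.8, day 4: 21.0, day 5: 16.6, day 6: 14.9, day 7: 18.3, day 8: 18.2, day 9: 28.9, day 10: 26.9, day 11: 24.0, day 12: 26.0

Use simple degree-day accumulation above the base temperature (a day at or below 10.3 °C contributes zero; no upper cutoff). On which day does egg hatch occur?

Daily DD above 10.3 °C: 9.8, 0.0, 9.5, 10.7, 6.3, 4.6, 8.0, 7.9, 18.6, 16.6, 13.7, 15.7.
Cumulative: 9.8, 9.8, 19.3, 30.0, 36.3, 40.9, 48.9, 56.8, 75.4, 92.0, 105.7, 121.4.
The total first reaches 24 DD on day 4.

day 4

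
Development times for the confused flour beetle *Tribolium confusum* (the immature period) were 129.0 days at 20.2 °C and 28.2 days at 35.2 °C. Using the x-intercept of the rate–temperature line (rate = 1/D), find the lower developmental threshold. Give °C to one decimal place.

Linear rate model ⇒ the product D·(T − T_b) is constant across temperatures.
129.0·(20.2 − T_b) = 28.2·(35.2 − T_b)
T_b = (129.0·20.2 − 28.2·35.2) / (129.0 − 28.2) = 1613.16 / 100.8 = 16.004 °C ≈ 16.0 °C.

16.0 °C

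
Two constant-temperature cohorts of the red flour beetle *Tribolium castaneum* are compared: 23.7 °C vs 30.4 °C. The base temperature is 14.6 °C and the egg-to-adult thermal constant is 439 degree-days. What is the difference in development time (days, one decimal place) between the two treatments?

20.5 days

At 23.7 °C: 439 / (23.7 − 14.6) = 439 / 9.1 = 48.242 d.
At 30.4 °C: 439 / (30.4 − 14.6) = 439 / 15.8 = 27.785 d.
Difference = |48.242 − 27.785| = 20.457 ≈ 20.5 days.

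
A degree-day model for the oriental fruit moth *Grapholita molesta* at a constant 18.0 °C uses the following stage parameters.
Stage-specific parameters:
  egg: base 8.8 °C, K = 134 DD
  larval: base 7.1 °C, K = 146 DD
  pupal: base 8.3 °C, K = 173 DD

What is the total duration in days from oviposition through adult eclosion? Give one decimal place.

45.8 days

egg: 134 / (18.0 − 8.8) = 134 / 9.2 = 14.565 d.
larval: 146 / (18.0 − 7.1) = 146 / 10.9 = 13.394 d.
pupal: 173 / (18.0 − 8.3) = 173 / 9.7 = 17.835 d.
Sum = 45.795 ≈ 45.8 days.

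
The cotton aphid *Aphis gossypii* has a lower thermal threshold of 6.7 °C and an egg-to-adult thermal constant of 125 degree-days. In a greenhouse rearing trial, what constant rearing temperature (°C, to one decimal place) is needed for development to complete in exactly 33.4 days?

Required daily accumulation = 125 / 33.4 = 3.743 DD/day.
T = T_base + 3.743 = 6.7 + 3.743 = 10.443 ≈ 10.4 °C.

10.4 °C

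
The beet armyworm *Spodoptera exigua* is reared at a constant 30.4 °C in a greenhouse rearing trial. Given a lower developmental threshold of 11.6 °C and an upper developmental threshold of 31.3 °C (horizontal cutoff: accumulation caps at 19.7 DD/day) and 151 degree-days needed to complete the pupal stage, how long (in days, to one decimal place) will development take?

Daily accumulation = 30.4 − 11.6 = 18.8 DD/day.
Duration = 151 / 18.8 = 8.032 ≈ 8.0 days.

8.0 days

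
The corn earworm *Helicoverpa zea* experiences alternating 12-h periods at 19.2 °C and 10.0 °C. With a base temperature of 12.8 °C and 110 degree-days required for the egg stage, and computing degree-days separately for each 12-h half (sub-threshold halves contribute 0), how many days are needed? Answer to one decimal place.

Day half: max(0, 19.2 − 12.8) × 0.5 = 6.4 × 0.5 = 3.20 DD.
Night half: max(0, 10.0 − 12.8) × 0.5 = 0.0 × 0.5 = 0.00 DD.
Per 24 h: 3.20 DD/day.
Duration = 110 / 3.20 = 34.375 ≈ 34.4 days.

34.4 days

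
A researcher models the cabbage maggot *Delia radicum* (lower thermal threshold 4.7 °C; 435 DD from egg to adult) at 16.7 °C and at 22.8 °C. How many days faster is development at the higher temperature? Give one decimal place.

At 16.7 °C: 435 / (16.7 − 4.7) = 435 / 12.0 = 36.250 d.
At 22.8 °C: 435 / (22.8 − 4.7) = 435 / 18.1 = 24.033 d.
Difference = |36.250 − 24.033| = 12.217 ≈ 12.2 days.

12.2 days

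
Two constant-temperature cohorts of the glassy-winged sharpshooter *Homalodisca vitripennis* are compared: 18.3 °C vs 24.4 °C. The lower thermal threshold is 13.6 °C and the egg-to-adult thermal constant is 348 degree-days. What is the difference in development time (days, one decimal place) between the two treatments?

41.8 days

At 18.3 °C: 348 / (18.3 − 13.6) = 348 / 4.7 = 74.043 d.
At 24.4 °C: 348 / (24.4 − 13.6) = 348 / 10.8 = 32.222 d.
Difference = |74.043 − 32.222| = 41.820 ≈ 41.8 days.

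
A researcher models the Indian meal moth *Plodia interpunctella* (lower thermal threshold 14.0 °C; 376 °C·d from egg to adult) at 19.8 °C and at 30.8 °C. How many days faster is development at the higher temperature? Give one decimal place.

At 19.8 °C: 376 / (19.8 − 14.0) = 376 / 5.8 = 64.828 d.
At 30.8 °C: 376 / (30.8 − 14.0) = 376 / 16.8 = 22.381 d.
Difference = |64.828 − 22.381| = 42.447 ≈ 42.4 days.

42.4 days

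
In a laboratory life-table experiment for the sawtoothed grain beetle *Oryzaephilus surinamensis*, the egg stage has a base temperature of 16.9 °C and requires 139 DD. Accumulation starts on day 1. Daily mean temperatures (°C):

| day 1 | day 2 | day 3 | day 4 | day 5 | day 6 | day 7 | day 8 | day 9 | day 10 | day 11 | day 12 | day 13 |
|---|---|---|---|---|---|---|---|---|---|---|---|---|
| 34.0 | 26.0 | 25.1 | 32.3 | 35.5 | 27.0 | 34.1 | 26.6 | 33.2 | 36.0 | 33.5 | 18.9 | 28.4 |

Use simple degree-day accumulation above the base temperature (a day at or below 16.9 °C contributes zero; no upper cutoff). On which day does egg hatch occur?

day 10

Daily DD above 16.9 °C: 17.1, 9.1, 8.2, 15.4, 18.6, 10.1, 17.2, 9.7, 16.3, 19.1, 16.6, 2.0, 11.5.
Cumulative: 17.1, 26.2, 34.4, 49.8, 68.4, 78.5, 95.7, 105.4, 121.7, 140.8, 157.4, 159.4, 170.9.
The total first reaches 139 DD on day 10.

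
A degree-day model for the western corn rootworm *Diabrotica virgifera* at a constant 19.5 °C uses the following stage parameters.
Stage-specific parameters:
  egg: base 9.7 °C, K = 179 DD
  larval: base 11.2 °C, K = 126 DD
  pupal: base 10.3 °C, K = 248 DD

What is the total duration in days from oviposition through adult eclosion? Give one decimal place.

60.4 days

egg: 179 / (19.5 − 9.7) = 179 / 9.8 = 18.265 d.
larval: 126 / (19.5 − 11.2) = 126 / 8.3 = 15.181 d.
pupal: 248 / (19.5 − 10.3) = 248 / 9.2 = 26.957 d.
Sum = 60.403 ≈ 60.4 days.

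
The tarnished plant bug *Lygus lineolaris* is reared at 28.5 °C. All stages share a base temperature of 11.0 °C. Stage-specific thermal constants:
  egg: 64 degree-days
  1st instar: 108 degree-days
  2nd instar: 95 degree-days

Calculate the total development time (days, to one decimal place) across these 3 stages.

Daily accumulation at 28.5 °C = 28.5 − 11.0 = 17.5 DD/day.
Total K = 64 + 108 + 95 = 267 DD.
Total duration = 267 / 17.5 = 15.257 ≈ 15.3 days.

15.3 days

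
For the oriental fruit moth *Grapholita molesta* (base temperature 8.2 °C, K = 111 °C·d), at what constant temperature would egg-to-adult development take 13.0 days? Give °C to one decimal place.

16.7 °C

Required daily accumulation = 111 / 13.0 = 8.538 DD/day.
T = T_base + 8.538 = 8.2 + 8.538 = 16.738 ≈ 16.7 °C.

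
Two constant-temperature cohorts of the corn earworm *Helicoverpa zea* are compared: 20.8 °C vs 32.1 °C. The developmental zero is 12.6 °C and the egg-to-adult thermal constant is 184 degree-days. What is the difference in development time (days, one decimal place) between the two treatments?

13.0 days

At 20.8 °C: 184 / (20.8 − 12.6) = 184 / 8.2 = 22.439 d.
At 32.1 °C: 184 / (32.1 − 12.6) = 184 / 19.5 = 9.436 d.
Difference = |22.439 − 9.436| = 13.003 ≈ 13.0 days.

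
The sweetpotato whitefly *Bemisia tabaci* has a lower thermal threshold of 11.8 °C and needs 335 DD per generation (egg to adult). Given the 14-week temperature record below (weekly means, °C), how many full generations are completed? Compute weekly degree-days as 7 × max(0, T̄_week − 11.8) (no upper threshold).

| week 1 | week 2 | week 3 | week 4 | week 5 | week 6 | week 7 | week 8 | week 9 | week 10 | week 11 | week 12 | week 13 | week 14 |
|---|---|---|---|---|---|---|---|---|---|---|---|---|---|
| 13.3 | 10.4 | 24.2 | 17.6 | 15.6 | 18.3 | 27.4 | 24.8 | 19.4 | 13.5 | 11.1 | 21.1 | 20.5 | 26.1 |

Weekly DD (7 × max(0, T̄ − 11.8)): 10.5, 0.0, 86.8, 40.6, 26.6, 45.5, 109.2, 91.0, 53.2, 11.9, 0.0, 65.1, 60.9, 100.1.
Season total = 701.4 DD.
Complete generations = ⌊701.4 / 335⌋ = 2.

2 generations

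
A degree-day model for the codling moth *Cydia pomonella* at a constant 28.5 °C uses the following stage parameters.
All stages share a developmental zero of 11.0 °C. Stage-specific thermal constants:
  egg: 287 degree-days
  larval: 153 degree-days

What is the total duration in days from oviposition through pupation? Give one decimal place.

25.1 days

Daily accumulation at 28.5 °C = 28.5 − 11.0 = 17.5 DD/day.
Total K = 287 + 153 = 440 DD.
Total duration = 440 / 17.5 = 25.143 ≈ 25.1 days.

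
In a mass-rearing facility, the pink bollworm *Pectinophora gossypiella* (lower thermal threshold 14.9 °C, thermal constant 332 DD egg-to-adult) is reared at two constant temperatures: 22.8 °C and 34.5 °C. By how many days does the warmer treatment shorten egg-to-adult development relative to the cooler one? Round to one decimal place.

25.1 days

At 22.8 °C: 332 / (22.8 − 14.9) = 332 / 7.9 = 42.025 d.
At 34.5 °C: 332 / (34.5 − 14.9) = 332 / 19.6 = 16.939 d.
Difference = |42.025 − 16.939| = 25.087 ≈ 25.1 days.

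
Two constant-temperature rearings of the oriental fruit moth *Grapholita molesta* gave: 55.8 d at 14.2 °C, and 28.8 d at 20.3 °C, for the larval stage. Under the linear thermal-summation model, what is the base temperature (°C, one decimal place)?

7.7 °C

Equal thermal constants: D₁(T₁ − T_b) = D₂(T₂ − T_b).
55.8·(14.2 − T_b) = 28.8·(20.3 − T_b)
T_b = (55.8·14.2 − 28.8·20.3) / (55.8 − 28.8) = 207.72 / 27.0 = 7.693 °C ≈ 7.7 °C.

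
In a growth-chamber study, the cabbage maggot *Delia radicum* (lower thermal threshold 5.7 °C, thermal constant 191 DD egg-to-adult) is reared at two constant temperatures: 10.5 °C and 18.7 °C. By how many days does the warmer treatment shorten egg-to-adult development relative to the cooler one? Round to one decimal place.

25.1 days

At 10.5 °C: 191 / (10.5 − 5.7) = 191 / 4.8 = 39.792 d.
At 18.7 °C: 191 / (18.7 − 5.7) = 191 / 13.0 = 14.692 d.
Difference = |39.792 − 14.692| = 25.099 ≈ 25.1 days.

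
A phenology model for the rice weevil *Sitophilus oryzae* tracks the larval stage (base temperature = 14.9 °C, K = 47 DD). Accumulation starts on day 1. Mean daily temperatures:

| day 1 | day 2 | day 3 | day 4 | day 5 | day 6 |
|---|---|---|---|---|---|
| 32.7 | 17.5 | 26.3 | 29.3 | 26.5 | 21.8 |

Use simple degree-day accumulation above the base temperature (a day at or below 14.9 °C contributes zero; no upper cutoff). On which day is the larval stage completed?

day 5

Daily DD above 14.9 °C: 17.8, 2.6, 11.4, 14.4, 11.6, 6.9.
Cumulative: 17.8, 20.4, 31.8, 46.2, 57.8, 64.7.
The total first reaches 47 DD on day 5.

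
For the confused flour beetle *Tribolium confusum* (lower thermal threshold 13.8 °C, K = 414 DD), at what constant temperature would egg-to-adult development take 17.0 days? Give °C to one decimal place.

38.2 °C

Required daily accumulation = 414 / 17.0 = 24.353 DD/day.
T = T_base + 24.353 = 13.8 + 24.353 = 38.153 ≈ 38.2 °C.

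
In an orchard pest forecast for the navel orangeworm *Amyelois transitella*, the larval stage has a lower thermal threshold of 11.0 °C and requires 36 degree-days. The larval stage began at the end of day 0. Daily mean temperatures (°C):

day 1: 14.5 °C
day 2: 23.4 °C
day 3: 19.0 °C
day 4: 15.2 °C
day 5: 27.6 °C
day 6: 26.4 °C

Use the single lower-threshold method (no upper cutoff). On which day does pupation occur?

day 5

Daily DD above 11.0 °C: 3.5, 12.4, 8.0, 4.2, 16.6, 15.4.
Cumulative: 3.5, 15.9, 23.9, 28.1, 44.7, 60.1.
The total first reaches 36 DD on day 5.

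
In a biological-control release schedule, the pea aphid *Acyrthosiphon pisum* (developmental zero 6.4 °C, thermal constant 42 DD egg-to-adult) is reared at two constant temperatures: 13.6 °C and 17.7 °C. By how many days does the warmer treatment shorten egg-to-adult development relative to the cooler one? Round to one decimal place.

2.1 days

At 13.6 °C: 42 / (13.6 − 6.4) = 42 / 7.2 = 5.833 d.
At 17.7 °C: 42 / (17.7 − 6.4) = 42 / 11.3 = 3.717 d.
Difference = |5.833 − 3.717| = 2.117 ≈ 2.1 days.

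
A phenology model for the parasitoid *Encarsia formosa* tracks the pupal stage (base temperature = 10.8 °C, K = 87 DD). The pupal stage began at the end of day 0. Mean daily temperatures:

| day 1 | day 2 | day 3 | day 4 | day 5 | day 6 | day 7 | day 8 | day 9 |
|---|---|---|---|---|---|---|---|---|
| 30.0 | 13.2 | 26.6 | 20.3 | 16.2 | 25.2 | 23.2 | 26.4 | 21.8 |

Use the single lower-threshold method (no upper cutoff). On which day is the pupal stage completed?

day 8

Daily DD above 10.8 °C: 19.2, 2.4, 15.8, 9.5, 5.4, 14.4, 12.4, 15.6, 11.0.
Cumulative: 19.2, 21.6, 37.4, 46.9, 52.3, 66.7, 79.1, 94.7, 105.7.
The total first reaches 87 DD on day 8.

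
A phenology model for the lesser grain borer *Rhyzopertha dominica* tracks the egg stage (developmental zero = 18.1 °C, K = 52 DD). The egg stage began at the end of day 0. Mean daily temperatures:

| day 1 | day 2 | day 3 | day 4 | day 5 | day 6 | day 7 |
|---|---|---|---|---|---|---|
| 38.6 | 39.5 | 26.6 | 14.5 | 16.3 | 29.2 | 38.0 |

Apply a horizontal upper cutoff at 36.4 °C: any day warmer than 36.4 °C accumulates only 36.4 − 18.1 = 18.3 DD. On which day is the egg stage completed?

Daily DD above 18.1 °C (capped at 18.3): 18.3, 18.3, 8.5, 0.0, 0.0, 11.1, 18.3.
Cumulative: 18.3, 36.6, 45.1, 45.1, 45.1, 56.2, 74.5.
The total first reaches 52 DD on day 6.

day 6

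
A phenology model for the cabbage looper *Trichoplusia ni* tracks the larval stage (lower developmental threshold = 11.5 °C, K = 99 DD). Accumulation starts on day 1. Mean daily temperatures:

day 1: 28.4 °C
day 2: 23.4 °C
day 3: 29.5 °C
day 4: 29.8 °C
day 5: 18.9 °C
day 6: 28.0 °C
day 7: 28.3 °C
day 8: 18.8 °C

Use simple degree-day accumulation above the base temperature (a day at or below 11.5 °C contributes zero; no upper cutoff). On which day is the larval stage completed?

Daily DD above 11.5 °C: 16.9, 11.9, 18.0, 18.3, 7.4, 16.5, 16.8, 7.3.
Cumulative: 16.9, 28.8, 46.8, 65.1, 72.5, 89.0, 105.8, 113.1.
The total first reaches 99 DD on day 7.

day 7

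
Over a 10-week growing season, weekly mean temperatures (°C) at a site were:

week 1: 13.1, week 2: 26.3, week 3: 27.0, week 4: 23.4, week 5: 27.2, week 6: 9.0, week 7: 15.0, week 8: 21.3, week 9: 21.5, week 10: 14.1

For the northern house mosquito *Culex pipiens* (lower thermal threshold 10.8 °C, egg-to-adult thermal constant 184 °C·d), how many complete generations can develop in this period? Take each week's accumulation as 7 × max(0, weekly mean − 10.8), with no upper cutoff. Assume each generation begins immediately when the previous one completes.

Weekly DD (7 × max(0, T̄ − 10.8)): 16.1, 108.5, 113.4, 88.2, 114.8, 0.0, 29.4, 73.5, 74.9, 23.1.
Season total = 641.9 DD.
Complete generations = ⌊641.9 / 184⌋ = 3.

3 generations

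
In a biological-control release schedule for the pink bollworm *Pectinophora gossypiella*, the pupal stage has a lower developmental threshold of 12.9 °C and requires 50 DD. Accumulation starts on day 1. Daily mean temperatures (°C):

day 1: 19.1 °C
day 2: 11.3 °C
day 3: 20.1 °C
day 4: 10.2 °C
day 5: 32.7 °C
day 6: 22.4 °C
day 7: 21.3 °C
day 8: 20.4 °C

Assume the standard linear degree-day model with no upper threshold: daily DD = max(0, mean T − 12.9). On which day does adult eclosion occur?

day 7

Daily DD above 12.9 °C: 6.2, 0.0, 7.2, 0.0, 19.8, 9.5, 8.4, 7.5.
Cumulative: 6.2, 6.2, 13.4, 13.4, 33.2, 42.7, 51.1, 58.6.
The total first reaches 50 DD on day 7.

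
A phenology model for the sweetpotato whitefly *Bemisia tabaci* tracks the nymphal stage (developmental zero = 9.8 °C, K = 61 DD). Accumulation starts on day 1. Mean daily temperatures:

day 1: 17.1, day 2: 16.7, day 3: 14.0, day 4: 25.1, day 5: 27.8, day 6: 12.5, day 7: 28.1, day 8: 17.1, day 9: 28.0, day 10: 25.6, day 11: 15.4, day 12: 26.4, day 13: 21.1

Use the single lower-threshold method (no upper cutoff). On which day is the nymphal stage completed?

Daily DD above 9.8 °C: 7.3, 6.9, 4.2, 15.3, 18.0, 2.7, 18.3, 7.3, 18.2, 15.8, 5.6, 16.6, 11.3.
Cumulative: 7.3, 14.2, 18.4, 33.7, 51.7, 54.4, 72.7, 80.0, 98.2, 114.0, 119.6, 136.2, 147.5.
The total first reaches 61 DD on day 7.

day 7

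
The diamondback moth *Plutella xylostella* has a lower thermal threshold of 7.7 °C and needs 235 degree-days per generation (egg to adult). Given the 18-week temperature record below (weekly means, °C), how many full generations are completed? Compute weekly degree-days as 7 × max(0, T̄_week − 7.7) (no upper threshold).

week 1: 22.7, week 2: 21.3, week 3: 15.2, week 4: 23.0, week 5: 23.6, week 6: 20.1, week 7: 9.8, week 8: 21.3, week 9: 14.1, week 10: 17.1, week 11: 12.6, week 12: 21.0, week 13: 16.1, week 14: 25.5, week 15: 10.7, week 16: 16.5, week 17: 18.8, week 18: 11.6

Weekly DD (7 × max(0, T̄ − 7.7)): 105.0, 95.2, 52.5, 107.1, 111.3, 86.8, 14.7, 95.2, 44.8, 65.8, 34.3, 93.1, 58.8, 124.6, 21.0, 61.6, 77.7, 27.3.
Season total = 1276.8 DD.
Complete generations = ⌊1276.8 / 235⌋ = 5.

5 generations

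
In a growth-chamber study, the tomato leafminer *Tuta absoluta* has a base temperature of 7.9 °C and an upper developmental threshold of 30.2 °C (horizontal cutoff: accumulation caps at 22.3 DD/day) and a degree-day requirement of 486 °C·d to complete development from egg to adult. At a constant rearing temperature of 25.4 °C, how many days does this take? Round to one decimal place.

Daily accumulation = 25.4 − 7.9 = 17.5 DD/day.
Duration = 486 / 17.5 = 27.771 ≈ 27.8 days.

27.8 days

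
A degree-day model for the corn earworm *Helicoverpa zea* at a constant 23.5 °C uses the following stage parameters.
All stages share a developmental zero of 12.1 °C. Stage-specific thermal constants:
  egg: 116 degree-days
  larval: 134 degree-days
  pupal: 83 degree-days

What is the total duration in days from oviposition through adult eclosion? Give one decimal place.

29.2 days

Daily accumulation at 23.5 °C = 23.5 − 12.1 = 11.4 DD/day.
Total K = 116 + 134 + 83 = 333 DD.
Total duration = 333 / 11.4 = 29.211 ≈ 29.2 days.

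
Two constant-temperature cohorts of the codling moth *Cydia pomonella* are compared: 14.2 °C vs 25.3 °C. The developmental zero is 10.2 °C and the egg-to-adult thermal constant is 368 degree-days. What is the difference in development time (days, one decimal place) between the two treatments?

67.6 days

At 14.2 °C: 368 / (14.2 − 10.2) = 368 / 4.0 = 92.000 d.
At 25.3 °C: 368 / (25.3 − 10.2) = 368 / 15.1 = 24.371 d.
Difference = |92.000 − 24.371| = 67.629 ≈ 67.6 days.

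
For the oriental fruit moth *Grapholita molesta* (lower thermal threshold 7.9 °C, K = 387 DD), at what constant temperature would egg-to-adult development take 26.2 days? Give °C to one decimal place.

Required daily accumulation = 387 / 26.2 = 14.771 DD/day.
T = T_base + 14.771 = 7.9 + 14.771 = 22.671 ≈ 22.7 °C.

22.7 °C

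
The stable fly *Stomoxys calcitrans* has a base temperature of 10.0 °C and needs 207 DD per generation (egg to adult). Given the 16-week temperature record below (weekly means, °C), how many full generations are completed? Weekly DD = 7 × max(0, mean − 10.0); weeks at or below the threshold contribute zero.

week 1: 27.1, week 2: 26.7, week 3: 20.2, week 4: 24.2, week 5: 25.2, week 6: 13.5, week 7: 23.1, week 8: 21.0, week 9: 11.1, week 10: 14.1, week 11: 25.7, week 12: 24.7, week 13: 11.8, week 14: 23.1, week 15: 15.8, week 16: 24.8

5 generations

Weekly DD (7 × max(0, T̄ − 10.0)): 119.7, 116.9, 71.4, 99.4, 106.4, 24.5, 91.7, 77.0, 7.7, 28.7, 109.9, 102.9, 12.6, 91.7, 40.6, 103.6.
Season total = 1204.7 DD.
Complete generations = ⌊1204.7 / 207⌋ = 5.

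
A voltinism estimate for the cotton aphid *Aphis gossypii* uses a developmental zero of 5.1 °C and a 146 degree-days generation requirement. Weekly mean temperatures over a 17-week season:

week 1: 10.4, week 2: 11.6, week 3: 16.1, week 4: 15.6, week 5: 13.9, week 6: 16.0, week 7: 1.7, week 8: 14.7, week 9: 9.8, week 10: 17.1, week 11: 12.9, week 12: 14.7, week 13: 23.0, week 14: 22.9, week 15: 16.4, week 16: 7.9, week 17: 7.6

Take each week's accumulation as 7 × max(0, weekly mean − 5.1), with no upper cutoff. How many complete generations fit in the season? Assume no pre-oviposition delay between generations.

Weekly DD (7 × max(0, T̄ − 5.1)): 37.1, 45.5, 77.0, 73.5, 61.6, 76.3, 0.0, 67.2, 32.9, 84.0, 54.6, 67.2, 125.3, 124.6, 79.1, 19.6, 17.5.
Season total = 1043.0 DD.
Complete generations = ⌊1043.0 / 146⌋ = 7.

7 generations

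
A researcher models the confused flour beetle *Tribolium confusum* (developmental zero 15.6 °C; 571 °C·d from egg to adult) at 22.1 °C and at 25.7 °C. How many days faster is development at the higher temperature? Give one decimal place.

At 22.1 °C: 571 / (22.1 − 15.6) = 571 / 6.5 = 87.846 d.
At 25.7 °C: 571 / (25.7 − 15.6) = 571 / 10.1 = 56.535 d.
Difference = |87.846 − 56.535| = 31.312 ≈ 31.3 days.

31.3 days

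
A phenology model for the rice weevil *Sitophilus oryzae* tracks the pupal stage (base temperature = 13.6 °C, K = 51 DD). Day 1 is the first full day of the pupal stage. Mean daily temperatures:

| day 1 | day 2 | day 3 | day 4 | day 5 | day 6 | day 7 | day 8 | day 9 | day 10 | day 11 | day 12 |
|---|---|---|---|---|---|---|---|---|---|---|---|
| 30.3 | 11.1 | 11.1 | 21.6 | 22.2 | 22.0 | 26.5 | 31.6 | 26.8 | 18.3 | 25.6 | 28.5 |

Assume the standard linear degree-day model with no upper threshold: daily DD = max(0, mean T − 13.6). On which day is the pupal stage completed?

day 7

Daily DD above 13.6 °C: 16.7, 0.0, 0.0, 8.0, 8.6, 8.4, 12.9, 18.0, 13.2, 4.7, 12.0, 14.9.
Cumulative: 16.7, 16.7, 16.7, 24.7, 33.3, 41.7, 54.6, 72.6, 85.8, 90.5, 102.5, 117.4.
The total first reaches 51 DD on day 7.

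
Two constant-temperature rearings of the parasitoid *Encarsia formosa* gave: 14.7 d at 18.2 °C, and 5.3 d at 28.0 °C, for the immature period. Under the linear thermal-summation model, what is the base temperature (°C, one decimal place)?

Equal thermal constants: D₁(T₁ − T_b) = D₂(T₂ − T_b).
14.7·(18.2 − T_b) = 5.3·(28.0 − T_b)
T_b = (14.7·18.2 − 5.3·28.0) / (14.7 − 5.3) = 119.14 / 9.4 = 12.674 °C ≈ 12.7 °C.

12.7 °C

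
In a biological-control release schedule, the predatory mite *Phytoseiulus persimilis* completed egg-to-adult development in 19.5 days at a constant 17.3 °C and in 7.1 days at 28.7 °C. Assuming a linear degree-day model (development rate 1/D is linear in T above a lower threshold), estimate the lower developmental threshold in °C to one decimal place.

Linear rate model ⇒ the product D·(T − T_b) is constant across temperatures.
19.5·(17.3 − T_b) = 7.1·(28.7 − T_b)
T_b = (19.5·17.3 − 7.1·28.7) / (19.5 − 7.1) = 133.58 / 12.4 = 10.773 °C ≈ 10.8 °C.

10.8 °C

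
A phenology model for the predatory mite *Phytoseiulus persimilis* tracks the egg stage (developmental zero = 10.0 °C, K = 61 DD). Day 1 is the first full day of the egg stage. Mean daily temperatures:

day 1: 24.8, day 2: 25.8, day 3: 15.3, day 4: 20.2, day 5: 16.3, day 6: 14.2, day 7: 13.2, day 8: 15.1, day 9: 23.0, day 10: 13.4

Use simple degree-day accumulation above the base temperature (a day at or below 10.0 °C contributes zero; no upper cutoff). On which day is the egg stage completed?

Daily DD above 10.0 °C: 14.8, 15.8, 5.3, 10.2, 6.3, 4.2, 3.2, 5.1, 13.0, 3.4.
Cumulative: 14.8, 30.6, 35.9, 46.1, 52.4, 56.6, 59.8, 64.9, 77.9, 81.3.
The total first reaches 61 DD on day 8.

day 8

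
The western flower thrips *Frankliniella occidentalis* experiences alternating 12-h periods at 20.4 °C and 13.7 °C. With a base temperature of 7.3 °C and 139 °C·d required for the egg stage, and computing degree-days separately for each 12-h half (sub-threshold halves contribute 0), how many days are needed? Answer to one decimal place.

Day half: max(0, 20.4 − 7.3) × 0.5 = 13.1 × 0.5 = 6.55 DD.
Night half: max(0, 13.7 − 7.3) × 0.5 = 6.4 × 0.5 = 3.20 DD.
Per 24 h: 9.75 DD/day.
Duration = 139 / 9.75 = 14.256 ≈ 14.3 days.

14.3 days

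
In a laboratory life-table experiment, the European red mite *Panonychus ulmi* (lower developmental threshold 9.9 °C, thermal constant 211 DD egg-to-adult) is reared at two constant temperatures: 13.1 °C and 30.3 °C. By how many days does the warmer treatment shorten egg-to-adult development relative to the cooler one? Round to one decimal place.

At 13.1 °C: 211 / (13.1 − 9.9) = 211 / 3.2 = 65.938 d.
At 30.3 °C: 211 / (30.3 − 9.9) = 211 / 20.4 = 10.343 d.
Difference = |65.938 − 10.343| = 55.594 ≈ 55.6 days.

55.6 days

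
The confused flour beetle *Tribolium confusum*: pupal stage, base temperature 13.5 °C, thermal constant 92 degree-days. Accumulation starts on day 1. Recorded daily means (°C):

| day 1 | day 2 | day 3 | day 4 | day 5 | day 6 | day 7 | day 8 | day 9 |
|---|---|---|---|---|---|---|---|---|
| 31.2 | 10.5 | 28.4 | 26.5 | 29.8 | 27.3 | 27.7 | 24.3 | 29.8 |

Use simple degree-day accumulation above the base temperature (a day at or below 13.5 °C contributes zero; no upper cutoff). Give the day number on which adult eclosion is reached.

Daily DD above 13.5 °C: 17.7, 0.0, 14.9, 13.0, 16.3, 13.8, 14.2, 10.8, 16.3.
Cumulative: 17.7, 17.7, 32.6, 45.6, 61.9, 75.7, 89.9, 100.7, 117.0.
The total first reaches 92 DD on day 8.

day 8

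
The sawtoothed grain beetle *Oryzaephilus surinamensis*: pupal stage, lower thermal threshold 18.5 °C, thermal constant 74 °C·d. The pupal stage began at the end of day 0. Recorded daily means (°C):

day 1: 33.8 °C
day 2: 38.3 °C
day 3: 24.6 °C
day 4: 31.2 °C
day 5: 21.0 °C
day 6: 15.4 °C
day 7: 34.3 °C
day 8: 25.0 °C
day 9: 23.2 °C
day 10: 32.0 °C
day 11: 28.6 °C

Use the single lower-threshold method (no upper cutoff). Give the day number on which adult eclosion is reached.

Daily DD above 18.5 °C: 15.3, 19.8, 6.1, 12.7, 2.5, 0.0, 15.8, 6.5, 4.7, 13.5, 10.1.
Cumulative: 15.3, 35.1, 41.2, 53.9, 56.4, 56.4, 72.2, 78.7, 83.4, 96.9, 107.0.
The total first reaches 74 DD on day 8.

day 8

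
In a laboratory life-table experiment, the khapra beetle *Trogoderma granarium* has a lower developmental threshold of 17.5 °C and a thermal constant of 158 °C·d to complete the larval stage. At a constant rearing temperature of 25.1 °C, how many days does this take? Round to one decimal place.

Daily accumulation = 25.1 − 17.5 = 7.6 DD/day.
Duration = 158 / 7.6 = 20.789 ≈ 20.8 days.

20.8 days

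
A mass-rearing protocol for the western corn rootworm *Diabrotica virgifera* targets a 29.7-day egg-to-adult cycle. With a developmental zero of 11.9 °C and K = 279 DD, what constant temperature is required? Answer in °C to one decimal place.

21.3 °C

Required daily accumulation = 279 / 29.7 = 9.394 DD/day.
T = T_base + 9.394 = 11.9 + 9.394 = 21.294 ≈ 21.3 °C.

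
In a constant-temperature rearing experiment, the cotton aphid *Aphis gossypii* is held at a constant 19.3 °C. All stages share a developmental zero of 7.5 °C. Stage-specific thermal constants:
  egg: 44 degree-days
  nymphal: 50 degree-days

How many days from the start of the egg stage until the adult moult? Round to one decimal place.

8.0 days

Daily accumulation at 19.3 °C = 19.3 − 7.5 = 11.8 DD/day.
Total K = 44 + 50 = 94 DD.
Total duration = 94 / 11.8 = 7.966 ≈ 8.0 days.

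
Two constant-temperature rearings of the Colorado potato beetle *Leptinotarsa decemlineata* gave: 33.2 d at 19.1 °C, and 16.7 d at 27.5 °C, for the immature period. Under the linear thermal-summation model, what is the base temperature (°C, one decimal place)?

Under the model K = D·(T − T_b), so D₁·(T₁ − T_b) = D₂·(T₂ − T_b).
33.2·(19.1 − T_b) = 16.7·(27.5 − T_b)
T_b = (33.2·19.1 − 16.7·27.5) / (33.2 − 16.7) = 174.87 / 16.5 = 10.598 °C ≈ 10.6 °C.

10.6 °C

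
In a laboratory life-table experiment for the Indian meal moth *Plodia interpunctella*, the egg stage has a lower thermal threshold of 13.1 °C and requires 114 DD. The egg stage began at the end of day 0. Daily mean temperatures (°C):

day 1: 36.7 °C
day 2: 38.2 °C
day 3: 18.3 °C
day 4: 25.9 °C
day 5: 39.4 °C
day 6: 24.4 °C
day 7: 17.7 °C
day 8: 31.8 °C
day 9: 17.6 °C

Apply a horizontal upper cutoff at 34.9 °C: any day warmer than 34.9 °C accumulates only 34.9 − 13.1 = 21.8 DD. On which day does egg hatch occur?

day 8

Daily DD above 13.1 °C (capped at 21.8): 21.8, 21.8, 5.2, 12.8, 21.8, 11.3, 4.6, 18.7, 4.5.
Cumulative: 21.8, 43.6, 48.8, 61.6, 83.4, 94.7, 99.3, 118.0, 122.5.
The total first reaches 114 DD on day 8.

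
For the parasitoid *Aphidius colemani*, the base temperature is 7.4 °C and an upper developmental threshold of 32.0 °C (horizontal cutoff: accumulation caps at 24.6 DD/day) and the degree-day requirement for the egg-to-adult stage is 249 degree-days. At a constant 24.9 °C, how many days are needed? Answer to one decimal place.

14.2 days

Daily accumulation = 24.9 − 7.4 = 17.5 DD/day.
Duration = 249 / 17.5 = 14.229 ≈ 14.2 days.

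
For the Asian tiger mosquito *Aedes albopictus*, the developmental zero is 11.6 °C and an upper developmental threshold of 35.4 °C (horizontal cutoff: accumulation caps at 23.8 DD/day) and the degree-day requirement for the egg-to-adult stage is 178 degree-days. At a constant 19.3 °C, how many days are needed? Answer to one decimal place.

Daily accumulation = 19.3 − 11.6 = 7.7 DD/day.
Duration = 178 / 7.7 = 23.117 ≈ 23.1 days.

23.1 days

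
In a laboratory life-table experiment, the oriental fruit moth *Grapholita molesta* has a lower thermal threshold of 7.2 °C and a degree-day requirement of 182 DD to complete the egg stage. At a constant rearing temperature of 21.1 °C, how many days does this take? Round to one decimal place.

13.1 days

Daily accumulation = 21.1 − 7.2 = 13.9 DD/day.
Duration = 182 / 13.9 = 13.094 ≈ 13.1 days.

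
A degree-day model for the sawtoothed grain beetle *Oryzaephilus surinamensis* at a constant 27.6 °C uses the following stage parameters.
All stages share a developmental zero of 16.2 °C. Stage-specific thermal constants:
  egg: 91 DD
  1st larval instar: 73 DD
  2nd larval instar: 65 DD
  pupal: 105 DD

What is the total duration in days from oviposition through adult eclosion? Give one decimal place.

Daily accumulation at 27.6 °C = 27.6 − 16.2 = 11.4 DD/day.
Total K = 91 + 73 + 65 + 105 = 334 DD.
Total duration = 334 / 11.4 = 29.298 ≈ 29.3 days.

29.3 days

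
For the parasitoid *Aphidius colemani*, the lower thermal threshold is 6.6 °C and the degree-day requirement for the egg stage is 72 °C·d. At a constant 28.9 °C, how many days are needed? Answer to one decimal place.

Daily accumulation = 28.9 − 6.6 = 22.3 DD/day.
Duration = 72 / 22.3 = 3.229 ≈ 3.2 days.

3.2 days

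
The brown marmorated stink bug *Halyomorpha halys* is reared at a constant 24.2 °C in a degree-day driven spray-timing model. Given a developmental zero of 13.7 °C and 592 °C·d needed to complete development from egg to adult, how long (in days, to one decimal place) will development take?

Daily accumulation = 24.2 − 13.7 = 10.5 DD/day.
Duration = 592 / 10.5 = 56.381 ≈ 56.4 days.

56.4 days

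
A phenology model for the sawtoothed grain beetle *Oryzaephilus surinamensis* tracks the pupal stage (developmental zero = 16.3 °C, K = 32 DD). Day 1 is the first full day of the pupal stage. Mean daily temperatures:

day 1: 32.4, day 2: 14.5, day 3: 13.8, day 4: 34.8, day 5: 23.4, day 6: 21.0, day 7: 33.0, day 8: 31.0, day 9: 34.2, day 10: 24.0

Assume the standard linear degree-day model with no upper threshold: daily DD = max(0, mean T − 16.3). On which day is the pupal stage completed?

day 4

Daily DD above 16.3 °C: 16.1, 0.0, 0.0, 18.5, 7.1, 4.7, 16.7, 14.7, 17.9, 7.7.
Cumulative: 16.1, 16.1, 16.1, 34.6, 41.7, 46.4, 63.1, 77.8, 95.7, 103.4.
The total first reaches 32 DD on day 4.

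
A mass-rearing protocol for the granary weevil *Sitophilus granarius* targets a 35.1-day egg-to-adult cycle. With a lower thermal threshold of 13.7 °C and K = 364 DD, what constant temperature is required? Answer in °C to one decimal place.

Required daily accumulation = 364 / 35.1 = 10.370 DD/day.
T = T_base + 10.370 = 13.7 + 10.370 = 24.070 ≈ 24.1 °C.

24.1 °C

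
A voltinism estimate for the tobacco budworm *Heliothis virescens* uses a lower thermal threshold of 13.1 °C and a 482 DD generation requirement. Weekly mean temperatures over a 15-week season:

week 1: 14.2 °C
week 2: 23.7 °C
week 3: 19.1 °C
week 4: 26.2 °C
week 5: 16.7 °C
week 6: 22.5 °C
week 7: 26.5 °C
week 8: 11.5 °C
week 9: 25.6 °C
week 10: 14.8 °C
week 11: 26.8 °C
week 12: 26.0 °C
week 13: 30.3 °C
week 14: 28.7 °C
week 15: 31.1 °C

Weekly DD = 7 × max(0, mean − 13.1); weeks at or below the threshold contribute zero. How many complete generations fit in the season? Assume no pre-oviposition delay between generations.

Weekly DD (7 × max(0, T̄ − 13.1)): 7.7, 74.2, 42.0, 91.7, 25.2, 65.8, 93.8, 0.0, 87.5, 11.9, 95.9, 90.3, 120.4, 109.2, 126.0.
Season total = 1041.6 DD.
Complete generations = ⌊1041.6 / 482⌋ = 2.

2 generations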